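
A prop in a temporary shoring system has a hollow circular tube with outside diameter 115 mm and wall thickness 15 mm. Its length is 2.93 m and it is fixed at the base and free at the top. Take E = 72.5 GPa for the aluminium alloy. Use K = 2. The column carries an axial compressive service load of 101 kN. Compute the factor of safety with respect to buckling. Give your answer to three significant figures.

n ≈ 1.24

Inner diameter d_i = 115 − 2×15 = 85.00 mm
I = π(d_o⁴ − d_i⁴)/64 = π(115⁴ − 85.00⁴)/64 = 6.023×10^6 mm⁴
I = 6.023×10^6 mm⁴ = 6.023×10^-6 m⁴
Effective length L_e = K·L = 2 × 2.93 = 5.860 m
P_cr = π²EI / L_e² = π² × 72.5×10⁹ × 6.023×10^-6 / 5.860² = 1.255×10^5 N
Factor of safety n = P_cr / P = 125.50 / 101 = 1.24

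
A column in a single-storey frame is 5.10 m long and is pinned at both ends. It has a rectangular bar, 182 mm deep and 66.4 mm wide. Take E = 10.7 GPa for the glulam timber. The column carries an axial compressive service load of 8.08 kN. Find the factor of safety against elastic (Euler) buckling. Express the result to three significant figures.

n ≈ 2.23

Buckling occurs about the weak axis: I_min = h·b³/12 with b = 66.4 mm (the shorter side).
I_min = 182×66.4³/12 = 4.440×10^6 mm⁴
I = 4.440×10^6 mm⁴ = 4.440×10^-6 m⁴
Effective length L_e = K·L = 1 × 5.10 = 5.100 m
P_cr = π²EI / L_e² = π² × 10.7×10⁹ × 4.440×10^-6 / 5.100² = 1.803×10^4 N
Factor of safety n = P_cr / P = 18.028 / 8.08 = 2.23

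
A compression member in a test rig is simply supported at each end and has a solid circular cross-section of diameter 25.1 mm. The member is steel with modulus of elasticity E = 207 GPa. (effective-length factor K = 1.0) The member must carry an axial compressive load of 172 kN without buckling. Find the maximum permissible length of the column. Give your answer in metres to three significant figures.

I = πd⁴/64 = π×25.1⁴/64 = 1.948×10^4 mm⁴
I = 1.948×10^-8 m⁴
At the buckling limit P_cr = P = 1.720×10^5 N
From P_cr = π²EI/(K·L)²:  L = (1/K)·√(π²EI/P_cr) = (1/1)·√(π²×2.07×10^11×1.948×10^-8/1.720×10^5)
L = 0.481 m

L_max ≈ 0.481 m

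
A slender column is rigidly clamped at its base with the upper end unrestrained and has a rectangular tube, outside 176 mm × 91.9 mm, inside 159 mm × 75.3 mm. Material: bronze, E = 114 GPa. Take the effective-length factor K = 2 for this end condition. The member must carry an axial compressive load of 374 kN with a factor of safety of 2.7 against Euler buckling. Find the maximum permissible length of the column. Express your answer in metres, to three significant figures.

L_max ≈ 1.26 m

Weak-axis I_min = (h_o·b_o³ − h_i·b_i³)/12 with b_o = 91.9, b_i = 75.30 mm (shorter outer/inner sides).
I_min = (176×91.9³ − 159.0×75.30³)/12 = 5.726×10^6 mm⁴
I = 5.726×10^-6 m⁴
Required critical load P_cr = n·P = 2.7 × 374 = 1010 kN = 1.010×10^6 N
From P_cr = π²EI/(K·L)²:  L = (1/K)·√(π²EI/P_cr) = (1/2)·√(π²×1.14×10^11×5.726×10^-6/1.010×10^6)
L = 1.26 m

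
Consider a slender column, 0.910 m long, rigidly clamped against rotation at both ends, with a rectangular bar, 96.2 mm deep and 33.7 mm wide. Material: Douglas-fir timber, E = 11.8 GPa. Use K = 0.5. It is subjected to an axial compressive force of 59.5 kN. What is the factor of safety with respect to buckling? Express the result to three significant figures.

n ≈ 2.90

Buckling occurs about the weak axis: I_min = h·b³/12 with b = 33.7 mm (the shorter side).
I_min = 96.2×33.7³/12 = 3.068×10^5 mm⁴
I = 3.068×10^5 mm⁴ = 3.068×10^-7 m⁴
Effective length L_e = K·L = 0.5 × 0.910 = 0.4550 m
P_cr = π²EI / L_e² = π² × 11.8×10⁹ × 3.068×10^-7 / 0.4550² = 1.726×10^5 N
Factor of safety n = P_cr / P = 172.60 / 59.5 = 2.90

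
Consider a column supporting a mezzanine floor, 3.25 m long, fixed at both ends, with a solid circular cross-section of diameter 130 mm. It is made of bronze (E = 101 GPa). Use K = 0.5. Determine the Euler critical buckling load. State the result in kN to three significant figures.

I = πd⁴/64 = π×130⁴/64 = 1.402×10^7 mm⁴
I = 1.402×10^7 mm⁴ = 1.402×10^-5 m⁴
Effective length L_e = K·L = 0.5 × 3.25 = 1.625 m
P_cr = π²EI / L_e² = π² × 101×10⁹ × 1.402×10^-5 / 1.625² = 5.292×10^6 N

P_cr ≈ 5290 kN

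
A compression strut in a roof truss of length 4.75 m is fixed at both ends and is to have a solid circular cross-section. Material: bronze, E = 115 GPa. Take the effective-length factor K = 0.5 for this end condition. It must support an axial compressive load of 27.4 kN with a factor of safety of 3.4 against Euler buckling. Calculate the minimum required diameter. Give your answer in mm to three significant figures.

Required P_cr = n·P = 3.4 × 27.4 = 93.16 kN
L_e = K·L = 0.5 × 4.75 = 2.375 m
Required I = P_cr·L_e²/(π²E) = 9.316×10^4 × 2.375² / (π² × 1.15×10^11) = 4.630×10^-7 m⁴
I_req = 4.630×10^5 mm⁴
Solid circle: I = πd⁴/64  ⇒  d = (64I/π)^(1/4) = (64×4.630×10^5/π)^(1/4) = 55.4 mm

d ≈ 55.4 mm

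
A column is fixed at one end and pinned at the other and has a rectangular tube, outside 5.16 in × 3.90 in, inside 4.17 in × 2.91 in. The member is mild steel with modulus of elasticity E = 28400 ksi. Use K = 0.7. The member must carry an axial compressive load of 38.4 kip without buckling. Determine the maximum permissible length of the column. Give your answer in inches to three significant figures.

Weak-axis I_min = (h_o·b_o³ − h_i·b_i³)/12 with b_o = 3.90, b_i = 2.910 in (shorter outer/inner sides).
I_min = (5.16×3.90³ − 4.170×2.910³)/12 = 16.94 in⁴
At the buckling limit P_cr = P = 3.840×10^4 lb
From P_cr = π²EI/(K·L)²:  L = (1/K)·√(π²EI/P_cr) = (1/0.7)·√(π²×2.84×10^7×16.94/3.840×10^4)
L = 502 in

L_max ≈ 502 in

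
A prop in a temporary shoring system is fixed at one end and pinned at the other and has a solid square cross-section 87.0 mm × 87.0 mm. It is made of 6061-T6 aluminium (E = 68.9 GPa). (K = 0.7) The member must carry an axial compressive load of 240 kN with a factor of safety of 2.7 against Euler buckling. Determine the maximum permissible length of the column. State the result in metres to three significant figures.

L_max ≈ 3.20 m

I = a⁴/12 = 87.0⁴/12 = 4.774×10^6 mm⁴
I = 4.774×10^-6 m⁴
Required critical load P_cr = n·P = 2.7 × 240 = 648.0 kN = 6.480×10^5 N
From P_cr = π²EI/(K·L)²:  L = (1/K)·√(π²EI/P_cr) = (1/0.7)·√(π²×6.89×10^10×4.774×10^-6/6.480×10^5)
L = 3.20 m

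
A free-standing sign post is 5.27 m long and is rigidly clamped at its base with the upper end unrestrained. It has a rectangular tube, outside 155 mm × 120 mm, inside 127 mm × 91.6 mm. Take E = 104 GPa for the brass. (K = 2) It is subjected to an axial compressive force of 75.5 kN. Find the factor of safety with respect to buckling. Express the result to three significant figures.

Weak-axis I_min = (h_o·b_o³ − h_i·b_i³)/12 with b_o = 120, b_i = 91.60 mm (shorter outer/inner sides).
I_min = (155×120³ − 127.0×91.60³)/12 = 1.419×10^7 mm⁴
I = 1.419×10^7 mm⁴ = 1.419×10^-5 m⁴
Effective length L_e = K·L = 2 × 5.27 = 10.54 m
P_cr = π²EI / L_e² = π² × 104×10⁹ × 1.419×10^-5 / 10.54² = 1.311×10^5 N
Factor of safety n = P_cr / P = 131.07 / 75.5 = 1.74

n ≈ 1.74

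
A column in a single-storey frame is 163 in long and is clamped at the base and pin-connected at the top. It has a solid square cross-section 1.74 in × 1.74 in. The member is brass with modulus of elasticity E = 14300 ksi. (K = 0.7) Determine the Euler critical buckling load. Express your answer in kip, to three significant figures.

I = a⁴/12 = 1.74⁴/12 = 0.7639 in⁴
Effective length L_e = K·L = 0.7 × 163 = 114.1 in
P_cr = π²EI / L_e² = π² × 14300×10³ × 0.7639 / 114.1² = 8.281×10^3 lb

P_cr ≈ 8.28 kip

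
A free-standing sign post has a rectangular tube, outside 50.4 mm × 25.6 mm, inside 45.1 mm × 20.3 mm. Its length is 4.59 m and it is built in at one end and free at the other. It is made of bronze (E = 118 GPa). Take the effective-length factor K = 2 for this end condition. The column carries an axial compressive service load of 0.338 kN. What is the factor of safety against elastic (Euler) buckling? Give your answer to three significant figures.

Weak-axis I_min = (h_o·b_o³ − h_i·b_i³)/12 with b_o = 25.6, b_i = 20.30 mm (shorter outer/inner sides).
I_min = (50.4×25.6³ − 45.10×20.30³)/12 = 3.902×10^4 mm⁴
I = 3.902×10^4 mm⁴ = 3.902×10^-8 m⁴
Effective length L_e = K·L = 2 × 4.59 = 9.180 m
P_cr = π²EI / L_e² = π² × 118×10⁹ × 3.902×10^-8 / 9.180² = 539.3 N
Factor of safety n = P_cr / P = 0.53930 / 0.338 = 1.60

n ≈ 1.60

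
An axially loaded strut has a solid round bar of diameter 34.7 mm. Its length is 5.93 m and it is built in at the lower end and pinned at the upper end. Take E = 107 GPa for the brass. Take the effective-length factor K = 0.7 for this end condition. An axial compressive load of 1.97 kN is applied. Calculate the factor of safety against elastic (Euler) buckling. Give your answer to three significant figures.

n ≈ 2.21

I = πd⁴/64 = π×34.7⁴/64 = 7.117×10^4 mm⁴
I = 7.117×10^4 mm⁴ = 7.117×10^-8 m⁴
Effective length L_e = K·L = 0.7 × 5.93 = 4.151 m
P_cr = π²EI / L_e² = π² × 107×10⁹ × 7.117×10^-8 / 4.151² = 4.362×10^3 N
Factor of safety n = P_cr / P = 4.3618 / 1.97 = 2.21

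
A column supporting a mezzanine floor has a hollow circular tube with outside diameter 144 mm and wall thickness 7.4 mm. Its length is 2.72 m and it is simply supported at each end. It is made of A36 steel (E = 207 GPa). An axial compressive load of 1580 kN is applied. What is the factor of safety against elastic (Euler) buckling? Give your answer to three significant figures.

Inner diameter d_i = 144 − 2×7.4 = 129.2 mm
I = π(d_o⁴ − d_i⁴)/64 = π(144⁴ − 129.2⁴)/64 = 7.429×10^6 mm⁴
I = 7.429×10^6 mm⁴ = 7.429×10^-6 m⁴
Effective length L_e = K·L = 1 × 2.72 = 2.720 m
P_cr = π²EI / L_e² = π² × 207×10⁹ × 7.429×10^-6 / 2.720² = 2.051×10^6 N
Factor of safety n = P_cr / P = 2051.4 / 1580 = 1.30

n ≈ 1.30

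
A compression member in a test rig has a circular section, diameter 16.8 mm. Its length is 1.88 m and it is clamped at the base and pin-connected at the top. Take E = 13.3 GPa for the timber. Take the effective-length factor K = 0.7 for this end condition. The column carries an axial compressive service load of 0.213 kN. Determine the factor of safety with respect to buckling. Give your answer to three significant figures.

n ≈ 1.39

I = πd⁴/64 = π×16.8⁴/64 = 3.910×10^3 mm⁴
I = 3.910×10^3 mm⁴ = 3.910×10^-9 m⁴
Effective length L_e = K·L = 0.7 × 1.88 = 1.316 m
P_cr = π²EI / L_e² = π² × 13.3×10⁹ × 3.910×10^-9 / 1.316² = 296.4 N
Factor of safety n = P_cr / P = 0.29638 / 0.213 = 1.39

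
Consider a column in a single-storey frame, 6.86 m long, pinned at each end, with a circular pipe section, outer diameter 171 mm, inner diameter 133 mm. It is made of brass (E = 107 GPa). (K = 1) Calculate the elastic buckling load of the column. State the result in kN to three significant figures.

d_o = 171 mm, d_i = 133 mm
I = π(d_o⁴ − d_i⁴)/64 = π(171⁴ − 133.0⁴)/64 = 2.661×10^7 mm⁴
I = 2.661×10^7 mm⁴ = 2.661×10^-5 m⁴
Effective length L_e = K·L = 1 × 6.86 = 6.860 m
P_cr = π²EI / L_e² = π² × 107×10⁹ × 2.661×10^-5 / 6.860² = 5.972×10^5 N

P_cr ≈ 597 kN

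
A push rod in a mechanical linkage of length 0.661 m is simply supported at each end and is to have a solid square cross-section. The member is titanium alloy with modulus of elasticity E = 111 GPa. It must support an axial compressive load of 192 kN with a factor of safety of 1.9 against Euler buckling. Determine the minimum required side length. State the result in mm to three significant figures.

Required P_cr = n·P = 1.9 × 192 = 364.8 kN
L_e = K·L = 1 × 0.661 = 0.6610 m
Required I = P_cr·L_e²/(π²E) = 3.648×10^5 × 0.6610² / (π² × 1.11×10^11) = 1.455×10^-7 m⁴
I_req = 1.455×10^5 mm⁴
Solid square: I = a⁴/12  ⇒  a = (12I)^(1/4) = (12×1.455×10^5)^(1/4) = 36.3 mm

a ≈ 36.3 mm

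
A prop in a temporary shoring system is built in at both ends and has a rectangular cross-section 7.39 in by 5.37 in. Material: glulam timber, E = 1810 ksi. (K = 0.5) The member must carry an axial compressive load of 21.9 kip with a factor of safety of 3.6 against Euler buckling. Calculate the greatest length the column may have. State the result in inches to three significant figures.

L_max ≈ 294 in

Buckling occurs about the weak axis: I_min = h·b³/12 with b = 5.37 in (the shorter side).
I_min = 7.39×5.37³/12 = 95.36 in⁴
Required critical load P_cr = n·P = 3.6 × 21.9 = 78.84 kip = 7.884×10^4 lb
From P_cr = π²EI/(K·L)²:  L = (1/K)·√(π²EI/P_cr) = (1/0.5)·√(π²×1.81×10^6×95.36/7.884×10^4)
L = 294 in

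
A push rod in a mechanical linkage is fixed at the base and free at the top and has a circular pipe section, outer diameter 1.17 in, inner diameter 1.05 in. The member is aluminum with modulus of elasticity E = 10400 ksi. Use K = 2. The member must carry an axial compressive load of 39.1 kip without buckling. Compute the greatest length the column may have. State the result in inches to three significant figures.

L_max ≈ 4.61 in

d_o = 1.17 in, d_i = 1.05 in
I = π(d_o⁴ − d_i⁴)/64 = π(1.17⁴ − 1.050⁴)/64 = 3.232×10^-2 in⁴
At the buckling limit P_cr = P = 3.910×10^4 lb
From P_cr = π²EI/(K·L)²:  L = (1/K)·√(π²EI/P_cr) = (1/2)·√(π²×1.04×10^7×3.232×10^-2/3.910×10^4)
L = 4.61 in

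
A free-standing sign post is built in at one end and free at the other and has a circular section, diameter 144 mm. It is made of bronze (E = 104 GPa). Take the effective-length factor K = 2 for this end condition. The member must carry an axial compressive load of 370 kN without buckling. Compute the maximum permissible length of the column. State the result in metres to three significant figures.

L_max ≈ 3.83 m

I = πd⁴/64 = π×144⁴/64 = 2.111×10^7 mm⁴
I = 2.111×10^-5 m⁴
At the buckling limit P_cr = P = 3.700×10^5 N
From P_cr = π²EI/(K·L)²:  L = (1/K)·√(π²EI/P_cr) = (1/2)·√(π²×1.04×10^11×2.111×10^-5/3.700×10^5)
L = 3.83 m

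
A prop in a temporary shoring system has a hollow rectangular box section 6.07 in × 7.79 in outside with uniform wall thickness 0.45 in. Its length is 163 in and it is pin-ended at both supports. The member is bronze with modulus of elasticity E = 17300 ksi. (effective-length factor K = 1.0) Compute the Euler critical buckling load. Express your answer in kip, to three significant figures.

Inner dimensions: h_i = 7.79 − 2×0.45 = 6.890 in, b_i = 6.07 − 2×0.45 = 5.170 in
Weak-axis I_min = (h_o·b_o³ − h_i·b_i³)/12 with b_o = 6.07, b_i = 5.170 in (shorter outer/inner sides).
I_min = (7.79×6.07³ − 6.890×5.170³)/12 = 65.84 in⁴
Effective length L_e = K·L = 1 × 163 = 163.0 in
P_cr = π²EI / L_e² = π² × 17300×10³ × 65.84 / 163.0² = 4.231×10^5 lb

P_cr ≈ 423 kip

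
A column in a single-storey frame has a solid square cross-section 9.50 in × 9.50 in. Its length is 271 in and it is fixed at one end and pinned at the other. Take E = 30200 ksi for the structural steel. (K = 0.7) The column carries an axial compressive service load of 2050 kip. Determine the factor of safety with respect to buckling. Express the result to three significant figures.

n ≈ 2.74

I = a⁴/12 = 9.50⁴/12 = 678.8 in⁴
Effective length L_e = K·L = 0.7 × 271 = 189.7 in
P_cr = π²EI / L_e² = π² × 30200×10³ × 678.8 / 189.7² = 5.622×10^6 lb
Factor of safety n = P_cr / P = 5621.9 / 2050 = 2.74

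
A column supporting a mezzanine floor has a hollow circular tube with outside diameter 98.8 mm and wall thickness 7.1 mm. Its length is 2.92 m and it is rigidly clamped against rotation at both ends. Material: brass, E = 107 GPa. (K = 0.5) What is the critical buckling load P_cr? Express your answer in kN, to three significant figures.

Inner diameter d_i = 98.8 − 2×7.1 = 84.60 mm
I = π(d_o⁴ − d_i⁴)/64 = π(98.8⁴ − 84.60⁴)/64 = 2.163×10^6 mm⁴
I = 2.163×10^6 mm⁴ = 2.163×10^-6 m⁴
Effective length L_e = K·L = 0.5 × 2.92 = 1.460 m
P_cr = π²EI / L_e² = π² × 107×10⁹ × 2.163×10^-6 / 1.460² = 1.072×10^6 N

P_cr ≈ 1070 kN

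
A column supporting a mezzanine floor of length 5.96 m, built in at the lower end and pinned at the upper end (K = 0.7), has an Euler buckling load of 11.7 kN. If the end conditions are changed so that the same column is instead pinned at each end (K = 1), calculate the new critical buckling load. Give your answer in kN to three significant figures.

P_cr ∝ 1/K², so P_cr,new = P_cr,old × (K_old/K_new)² = 11.7 × (0.7/1)²
= 11.7 × 0.4900 = 5.73 kN

P_cr ≈ 5.73 kN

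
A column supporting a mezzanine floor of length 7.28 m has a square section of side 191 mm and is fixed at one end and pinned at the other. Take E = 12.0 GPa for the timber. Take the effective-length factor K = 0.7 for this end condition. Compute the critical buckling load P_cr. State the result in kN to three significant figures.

P_cr ≈ 506 kN

I = a⁴/12 = 191⁴/12 = 1.109×10^8 mm⁴
I = 1.109×10^8 mm⁴ = 1.109×10^-4 m⁴
Effective length L_e = K·L = 0.7 × 7.28 = 5.096 m
P_cr = π²EI / L_e² = π² × 12.0×10⁹ × 1.109×10^-4 / 5.096² = 5.058×10^5 N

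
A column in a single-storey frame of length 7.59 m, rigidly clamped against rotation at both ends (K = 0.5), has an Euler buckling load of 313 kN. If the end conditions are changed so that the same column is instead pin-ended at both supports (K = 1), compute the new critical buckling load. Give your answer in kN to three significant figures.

P_cr ≈ 78.2 kN

P_cr ∝ 1/K², so P_cr,new = P_cr,old × (K_old/K_new)² = 313 × (0.5/1)²
= 313 × 0.2500 = 78.2 kN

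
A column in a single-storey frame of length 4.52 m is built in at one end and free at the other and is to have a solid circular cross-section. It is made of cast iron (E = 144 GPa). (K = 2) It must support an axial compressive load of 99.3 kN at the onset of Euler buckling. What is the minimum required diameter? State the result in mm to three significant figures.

L_e = K·L = 2 × 4.52 = 9.040 m
Required I = P_cr·L_e²/(π²E) = 9.930×10^4 × 9.040² / (π² × 1.44×10^11) = 5.710×10^-6 m⁴
I_req = 5.710×10^6 mm⁴
Solid circle: I = πd⁴/64  ⇒  d = (64I/π)^(1/4) = (64×5.710×10^6/π)^(1/4) = 104 mm

d ≈ 104 mm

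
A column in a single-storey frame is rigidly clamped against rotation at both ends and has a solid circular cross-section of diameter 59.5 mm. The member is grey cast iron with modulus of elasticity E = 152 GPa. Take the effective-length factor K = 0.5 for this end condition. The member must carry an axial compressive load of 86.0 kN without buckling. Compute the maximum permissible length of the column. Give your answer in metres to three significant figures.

L_max ≈ 6.55 m

I = πd⁴/64 = π×59.5⁴/64 = 6.152×10^5 mm⁴
I = 6.152×10^-7 m⁴
At the buckling limit P_cr = P = 8.600×10^4 N
From P_cr = π²EI/(K·L)²:  L = (1/K)·√(π²EI/P_cr) = (1/0.5)·√(π²×1.52×10^11×6.152×10^-7/8.600×10^4)
L = 6.55 m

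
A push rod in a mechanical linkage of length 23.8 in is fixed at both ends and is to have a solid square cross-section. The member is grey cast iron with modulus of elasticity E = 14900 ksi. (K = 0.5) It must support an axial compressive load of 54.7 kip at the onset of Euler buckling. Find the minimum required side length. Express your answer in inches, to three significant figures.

a ≈ 0.892 in

L_e = K·L = 0.5 × 23.8 = 11.90 in
Required I = P_cr·L_e²/(π²E) = 5.470×10^4 × 11.90² / (π² × 1.49×10^7) = 5.267×10^-2 in⁴
Solid square: I = a⁴/12  ⇒  a = (12I)^(1/4) = (12×5.267×10^-2)^(1/4) = 0.892 in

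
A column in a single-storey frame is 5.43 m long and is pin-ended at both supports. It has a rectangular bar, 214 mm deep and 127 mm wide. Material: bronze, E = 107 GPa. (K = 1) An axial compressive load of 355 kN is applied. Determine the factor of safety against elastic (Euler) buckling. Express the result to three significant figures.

n ≈ 3.69

Buckling occurs about the weak axis: I_min = h·b³/12 with b = 127 mm (the shorter side).
I_min = 214×127³/12 = 3.653×10^7 mm⁴
I = 3.653×10^7 mm⁴ = 3.653×10^-5 m⁴
Effective length L_e = K·L = 1 × 5.43 = 5.430 m
P_cr = π²EI / L_e² = π² × 107×10⁹ × 3.653×10^-5 / 5.430² = 1.308×10^6 N
Factor of safety n = P_cr / P = 1308.4 / 355 = 3.69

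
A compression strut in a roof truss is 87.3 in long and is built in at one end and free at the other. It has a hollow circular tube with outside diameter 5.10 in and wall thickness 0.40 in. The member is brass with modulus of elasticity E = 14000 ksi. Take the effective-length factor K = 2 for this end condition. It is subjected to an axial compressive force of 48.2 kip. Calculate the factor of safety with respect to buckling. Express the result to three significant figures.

n ≈ 1.54

Inner diameter d_i = 5.10 − 2×0.40 = 4.300 in
I = π(d_o⁴ − d_i⁴)/64 = π(5.10⁴ − 4.300⁴)/64 = 16.43 in⁴
Effective length L_e = K·L = 2 × 87.3 = 174.6 in
P_cr = π²EI / L_e² = π² × 14000×10³ × 16.43 / 174.6² = 7.445×10^4 lb
Factor of safety n = P_cr / P = 74.454 / 48.2 = 1.54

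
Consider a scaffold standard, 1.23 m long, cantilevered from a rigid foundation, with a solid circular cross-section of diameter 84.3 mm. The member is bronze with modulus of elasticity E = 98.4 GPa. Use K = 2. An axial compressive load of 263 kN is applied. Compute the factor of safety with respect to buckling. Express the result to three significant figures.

I = πd⁴/64 = π×84.3⁴/64 = 2.479×10^6 mm⁴
I = 2.479×10^6 mm⁴ = 2.479×10^-6 m⁴
Effective length L_e = K·L = 2 × 1.23 = 2.460 m
P_cr = π²EI / L_e² = π² × 98.4×10⁹ × 2.479×10^-6 / 2.460² = 3.978×10^5 N
Factor of safety n = P_cr / P = 397.84 / 263 = 1.51

n ≈ 1.51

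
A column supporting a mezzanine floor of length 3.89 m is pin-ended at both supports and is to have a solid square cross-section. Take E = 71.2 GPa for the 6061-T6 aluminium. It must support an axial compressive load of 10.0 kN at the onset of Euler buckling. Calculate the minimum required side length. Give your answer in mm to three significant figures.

L_e = K·L = 1 × 3.89 = 3.890 m
Required I = P_cr·L_e²/(π²E) = 1.000×10^4 × 3.890² / (π² × 7.12×10^10) = 2.153×10^-7 m⁴
I_req = 2.153×10^5 mm⁴
Solid square: I = a⁴/12  ⇒  a = (12I)^(1/4) = (12×2.153×10^5)^(1/4) = 40.1 mm

a ≈ 40.1 mm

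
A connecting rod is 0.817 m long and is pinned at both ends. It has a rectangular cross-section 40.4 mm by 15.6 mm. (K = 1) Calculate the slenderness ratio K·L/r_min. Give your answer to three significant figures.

Buckling occurs about the weak axis: I_min = h·b³/12 with b = 15.6 mm (the shorter side).
I_min = 40.4×15.6³/12 = 1.278×10^4 mm⁴
A = 630.2 mm²;  r_min = √(I/A) = √(1.278×10^4/630.2) = 4.503 mm
L_e = K·L = 1 × 0.817 m = 0.8170 m = 817.00 mm
λ = L_e / r_min = 817.00 / 4.503 = 181

λ ≈ 181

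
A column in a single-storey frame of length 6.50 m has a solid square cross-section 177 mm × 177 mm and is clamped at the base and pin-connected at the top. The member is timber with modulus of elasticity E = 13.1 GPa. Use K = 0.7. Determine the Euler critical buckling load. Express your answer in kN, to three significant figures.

P_cr ≈ 511 kN

I = a⁴/12 = 177⁴/12 = 8.179×10^7 mm⁴
I = 8.179×10^7 mm⁴ = 8.179×10^-5 m⁴
Effective length L_e = K·L = 0.7 × 6.50 = 4.550 m
P_cr = π²EI / L_e² = π² × 13.1×10⁹ × 8.179×10^-5 / 4.550² = 5.108×10^5 N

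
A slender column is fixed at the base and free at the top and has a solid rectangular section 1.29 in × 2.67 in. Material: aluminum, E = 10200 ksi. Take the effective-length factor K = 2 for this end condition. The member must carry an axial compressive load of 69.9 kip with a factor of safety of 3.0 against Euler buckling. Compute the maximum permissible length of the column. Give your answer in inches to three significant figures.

Buckling occurs about the weak axis: I_min = h·b³/12 with b = 1.29 in (the shorter side).
I_min = 2.67×1.29³/12 = 0.4776 in⁴
Required critical load P_cr = n·P = 3.0 × 69.9 = 209.7 kip = 2.097×10^5 lb
From P_cr = π²EI/(K·L)²:  L = (1/K)·√(π²EI/P_cr) = (1/2)·√(π²×1.02×10^7×0.4776/2.097×10^5)
L = 7.57 in

L_max ≈ 7.57 in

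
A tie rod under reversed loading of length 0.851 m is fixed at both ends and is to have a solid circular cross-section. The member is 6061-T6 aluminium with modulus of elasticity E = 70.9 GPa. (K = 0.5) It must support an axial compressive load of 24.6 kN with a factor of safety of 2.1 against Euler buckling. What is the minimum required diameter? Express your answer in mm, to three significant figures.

Required P_cr = n·P = 2.1 × 24.6 = 51.66 kN
L_e = K·L = 0.5 × 0.851 = 0.4255 m
Required I = P_cr·L_e²/(π²E) = 5.166×10^4 × 0.4255² / (π² × 7.09×10^10) = 1.337×10^-8 m⁴
I_req = 1.337×10^4 mm⁴
Solid circle: I = πd⁴/64  ⇒  d = (64I/π)^(1/4) = (64×1.337×10^4/π)^(1/4) = 22.8 mm

d ≈ 22.8 mm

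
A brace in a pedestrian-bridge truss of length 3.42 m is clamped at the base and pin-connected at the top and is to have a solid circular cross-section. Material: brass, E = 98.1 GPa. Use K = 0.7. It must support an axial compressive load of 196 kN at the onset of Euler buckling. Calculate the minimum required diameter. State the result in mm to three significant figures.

L_e = K·L = 0.7 × 3.42 = 2.394 m
Required I = P_cr·L_e²/(π²E) = 1.960×10^5 × 2.394² / (π² × 9.81×10^10) = 1.160×10^-6 m⁴
I_req = 1.160×10^6 mm⁴
Solid circle: I = πd⁴/64  ⇒  d = (64I/π)^(1/4) = (64×1.160×10^6/π)^(1/4) = 69.7 mm

d ≈ 69.7 mm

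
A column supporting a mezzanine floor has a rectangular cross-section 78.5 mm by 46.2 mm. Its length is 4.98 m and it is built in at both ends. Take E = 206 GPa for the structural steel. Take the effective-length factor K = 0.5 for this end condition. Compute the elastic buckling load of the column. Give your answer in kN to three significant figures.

Buckling occurs about the weak axis: I_min = h·b³/12 with b = 46.2 mm (the shorter side).
I_min = 78.5×46.2³/12 = 6.451×10^5 mm⁴
I = 6.451×10^5 mm⁴ = 6.451×10^-7 m⁴
Effective length L_e = K·L = 0.5 × 4.98 = 2.490 m
P_cr = π²EI / L_e² = π² × 206×10⁹ × 6.451×10^-7 / 2.490² = 2.115×10^5 N

P_cr ≈ 212 kN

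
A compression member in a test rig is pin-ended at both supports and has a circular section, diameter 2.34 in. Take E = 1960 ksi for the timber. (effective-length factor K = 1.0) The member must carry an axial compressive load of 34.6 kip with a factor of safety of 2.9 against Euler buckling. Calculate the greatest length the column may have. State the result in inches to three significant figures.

I = πd⁴/64 = π×2.34⁴/64 = 1.472 in⁴
Required critical load P_cr = n·P = 2.9 × 34.6 = 100.3 kip = 1.003×10^5 lb
From P_cr = π²EI/(K·L)²:  L = (1/K)·√(π²EI/P_cr) = (1/1)·√(π²×1.96×10^6×1.472/1.003×10^5)
L = 16.8 in

L_max ≈ 16.8 in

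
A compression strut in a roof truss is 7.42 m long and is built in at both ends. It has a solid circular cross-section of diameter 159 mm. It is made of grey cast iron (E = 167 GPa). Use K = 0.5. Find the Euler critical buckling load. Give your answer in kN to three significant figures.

I = πd⁴/64 = π×159⁴/64 = 3.137×10^7 mm⁴
I = 3.137×10^7 mm⁴ = 3.137×10^-5 m⁴
Effective length L_e = K·L = 0.5 × 7.42 = 3.710 m
P_cr = π²EI / L_e² = π² × 167×10⁹ × 3.137×10^-5 / 3.710² = 3.757×10^6 N

P_cr ≈ 3760 kN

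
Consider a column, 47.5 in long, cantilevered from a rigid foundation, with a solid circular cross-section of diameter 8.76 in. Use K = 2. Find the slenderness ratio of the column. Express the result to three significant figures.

For a solid circle r = d/4 = 8.76/4 = 2.190 in
L_e = K·L = 2 × 47.5 = 95.00 in
λ = L_e / r_min = 95.000 / 2.190 = 43.4

λ ≈ 43.4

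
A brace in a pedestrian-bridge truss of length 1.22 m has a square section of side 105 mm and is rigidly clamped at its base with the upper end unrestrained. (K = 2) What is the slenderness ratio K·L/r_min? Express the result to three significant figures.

λ ≈ 80.5

For a square r = a/√12 = 105/√12 = 30.31 mm
L_e = K·L = 2 × 1.22 m = 2.440 m = 2440.0 mm
λ = L_e / r_min = 2440.0 / 30.31 = 80.5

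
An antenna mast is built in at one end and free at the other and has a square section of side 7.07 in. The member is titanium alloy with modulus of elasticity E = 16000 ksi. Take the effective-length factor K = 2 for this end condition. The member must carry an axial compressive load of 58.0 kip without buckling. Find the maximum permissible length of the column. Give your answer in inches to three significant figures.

L_max ≈ 376 in

I = a⁴/12 = 7.07⁴/12 = 208.2 in⁴
At the buckling limit P_cr = P = 5.800×10^4 lb
From P_cr = π²EI/(K·L)²:  L = (1/K)·√(π²EI/P_cr) = (1/2)·√(π²×1.60×10^7×208.2/5.800×10^4)
L = 376 in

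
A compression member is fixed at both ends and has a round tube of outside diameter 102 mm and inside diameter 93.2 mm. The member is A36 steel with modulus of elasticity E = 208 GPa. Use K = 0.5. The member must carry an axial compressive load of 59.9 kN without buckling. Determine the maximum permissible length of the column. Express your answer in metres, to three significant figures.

d_o = 102 mm, d_i = 93.2 mm
I = π(d_o⁴ − d_i⁴)/64 = π(102⁴ − 93.20⁴)/64 = 1.610×10^6 mm⁴
I = 1.610×10^-6 m⁴
At the buckling limit P_cr = P = 5.990×10^4 N
From P_cr = π²EI/(K·L)²:  L = (1/K)·√(π²EI/P_cr) = (1/0.5)·√(π²×2.08×10^11×1.610×10^-6/5.990×10^4)
L = 14.9 m

L_max ≈ 14.9 m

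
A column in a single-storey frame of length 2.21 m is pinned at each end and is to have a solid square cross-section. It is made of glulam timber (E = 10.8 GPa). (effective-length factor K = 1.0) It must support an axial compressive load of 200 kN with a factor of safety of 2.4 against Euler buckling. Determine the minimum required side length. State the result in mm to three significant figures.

a ≈ 127 mm

Required P_cr = n·P = 2.4 × 200 = 480.0 kN
L_e = K·L = 1 × 2.21 = 2.210 m
Required I = P_cr·L_e²/(π²E) = 4.800×10^5 × 2.210² / (π² × 1.08×10^10) = 2.199×10^-5 m⁴
I_req = 2.199×10^7 mm⁴
Solid square: I = a⁴/12  ⇒  a = (12I)^(1/4) = (12×2.199×10^7)^(1/4) = 127 mm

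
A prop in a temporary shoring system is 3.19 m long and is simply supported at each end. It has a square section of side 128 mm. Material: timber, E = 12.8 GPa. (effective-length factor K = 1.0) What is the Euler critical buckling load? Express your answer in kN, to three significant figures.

P_cr ≈ 278 kN

I = a⁴/12 = 128⁴/12 = 2.237×10^7 mm⁴
I = 2.237×10^7 mm⁴ = 2.237×10^-5 m⁴
Effective length L_e = K·L = 1 × 3.19 = 3.190 m
P_cr = π²EI / L_e² = π² × 12.8×10⁹ × 2.237×10^-5 / 3.190² = 2.777×10^5 N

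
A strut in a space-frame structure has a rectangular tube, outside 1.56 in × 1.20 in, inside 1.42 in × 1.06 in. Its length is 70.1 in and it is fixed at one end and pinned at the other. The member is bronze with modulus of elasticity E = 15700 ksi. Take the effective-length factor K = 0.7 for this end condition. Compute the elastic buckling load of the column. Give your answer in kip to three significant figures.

Weak-axis I_min = (h_o·b_o³ − h_i·b_i³)/12 with b_o = 1.20, b_i = 1.060 in (shorter outer/inner sides).
I_min = (1.56×1.20³ − 1.420×1.060³)/12 = 8.370×10^-2 in⁴
Effective length L_e = K·L = 0.7 × 70.1 = 49.07 in
P_cr = π²EI / L_e² = π² × 15700×10³ × 8.370×10^-2 / 49.07² = 5.387×10^3 lb

P_cr ≈ 5.39 kip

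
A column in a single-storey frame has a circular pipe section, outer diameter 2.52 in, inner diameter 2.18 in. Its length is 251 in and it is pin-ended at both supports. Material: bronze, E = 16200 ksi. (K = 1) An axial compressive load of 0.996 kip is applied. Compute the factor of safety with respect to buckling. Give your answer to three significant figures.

n ≈ 2.22

d_o = 2.52 in, d_i = 2.18 in
I = π(d_o⁴ − d_i⁴)/64 = π(2.52⁴ − 2.180⁴)/64 = 0.8709 in⁴
Effective length L_e = K·L = 1 × 251 = 251.0 in
P_cr = π²EI / L_e² = π² × 16200×10³ × 0.8709 / 251.0² = 2.210×10^3 lb
Factor of safety n = P_cr / P = 2.2103 / 0.996 = 2.22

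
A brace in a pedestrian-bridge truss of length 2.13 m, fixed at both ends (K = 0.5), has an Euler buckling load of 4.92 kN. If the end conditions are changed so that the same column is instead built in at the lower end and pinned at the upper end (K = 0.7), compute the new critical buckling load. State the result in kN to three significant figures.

P_cr ≈ 2.51 kN

P_cr ∝ 1/K², so P_cr,new = P_cr,old × (K_old/K_new)² = 4.92 × (0.5/0.7)²
= 4.92 × 0.5102 = 2.51 kN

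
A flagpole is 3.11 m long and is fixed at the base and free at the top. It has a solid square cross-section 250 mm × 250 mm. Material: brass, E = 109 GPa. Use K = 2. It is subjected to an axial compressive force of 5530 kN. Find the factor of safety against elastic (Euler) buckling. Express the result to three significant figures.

I = a⁴/12 = 250⁴/12 = 3.255×10^8 mm⁴
I = 3.255×10^8 mm⁴ = 3.255×10^-4 m⁴
Effective length L_e = K·L = 2 × 3.11 = 6.220 m
P_cr = π²EI / L_e² = π² × 109×10⁹ × 3.255×10^-4 / 6.220² = 9.052×10^6 N
Factor of safety n = P_cr / P = 9051.6 / 5530 = 1.64

n ≈ 1.64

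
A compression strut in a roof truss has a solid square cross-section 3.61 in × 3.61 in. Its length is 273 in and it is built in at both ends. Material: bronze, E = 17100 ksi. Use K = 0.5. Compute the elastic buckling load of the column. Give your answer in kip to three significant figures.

P_cr ≈ 128 kip

I = a⁴/12 = 3.61⁴/12 = 14.15 in⁴
Effective length L_e = K·L = 0.5 × 273 = 136.5 in
P_cr = π²EI / L_e² = π² × 17100×10³ × 14.15 / 136.5² = 1.282×10^5 lb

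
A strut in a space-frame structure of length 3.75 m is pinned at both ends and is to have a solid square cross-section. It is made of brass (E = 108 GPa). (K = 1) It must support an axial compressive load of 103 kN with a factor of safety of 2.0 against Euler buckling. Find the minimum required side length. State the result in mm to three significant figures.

a ≈ 75.6 mm

Required P_cr = n·P = 2.0 × 103 = 206.0 kN
L_e = K·L = 1 × 3.75 = 3.750 m
Required I = P_cr·L_e²/(π²E) = 2.060×10^5 × 3.750² / (π² × 1.08×10^11) = 2.718×10^-6 m⁴
I_req = 2.718×10^6 mm⁴
Solid square: I = a⁴/12  ⇒  a = (12I)^(1/4) = (12×2.718×10^6)^(1/4) = 75.6 mm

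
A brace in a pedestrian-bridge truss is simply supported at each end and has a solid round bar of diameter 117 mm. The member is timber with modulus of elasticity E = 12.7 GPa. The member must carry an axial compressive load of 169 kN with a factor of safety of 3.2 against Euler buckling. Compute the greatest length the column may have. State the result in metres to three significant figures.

I = πd⁴/64 = π×117⁴/64 = 9.198×10^6 mm⁴
I = 9.198×10^-6 m⁴
Required critical load P_cr = n·P = 3.2 × 169 = 540.8 kN = 5.408×10^5 N
From P_cr = π²EI/(K·L)²:  L = (1/K)·√(π²EI/P_cr) = (1/1)·√(π²×1.27×10^10×9.198×10^-6/5.408×10^5)
L = 1.46 m

L_max ≈ 1.46 m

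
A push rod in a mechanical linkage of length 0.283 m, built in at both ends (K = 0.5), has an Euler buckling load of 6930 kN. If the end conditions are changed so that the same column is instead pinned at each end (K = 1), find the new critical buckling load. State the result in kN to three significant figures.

P_cr ≈ 1730 kN

P_cr ∝ 1/K², so P_cr,new = P_cr,old × (K_old/K_new)² = 6930 × (0.5/1)²
= 6930 × 0.2500 = 1730 kN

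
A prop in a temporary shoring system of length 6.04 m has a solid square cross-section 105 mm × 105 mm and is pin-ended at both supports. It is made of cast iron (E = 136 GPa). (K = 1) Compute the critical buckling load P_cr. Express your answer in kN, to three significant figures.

P_cr ≈ 373 kN

I = a⁴/12 = 105⁴/12 = 1.013×10^7 mm⁴
I = 1.013×10^7 mm⁴ = 1.013×10^-5 m⁴
Effective length L_e = K·L = 1 × 6.04 = 6.040 m
P_cr = π²EI / L_e² = π² × 136×10⁹ × 1.013×10^-5 / 6.040² = 3.727×10^5 N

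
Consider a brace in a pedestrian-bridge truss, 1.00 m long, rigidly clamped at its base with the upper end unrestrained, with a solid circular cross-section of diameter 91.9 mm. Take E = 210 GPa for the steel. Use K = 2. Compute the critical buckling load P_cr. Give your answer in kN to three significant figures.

I = πd⁴/64 = π×91.9⁴/64 = 3.501×10^6 mm⁴
I = 3.501×10^6 mm⁴ = 3.501×10^-6 m⁴
Effective length L_e = K·L = 2 × 1.00 = 2.000 m
P_cr = π²EI / L_e² = π² × 210×10⁹ × 3.501×10^-6 / 2.000² = 1.814×10^6 N

P_cr ≈ 1810 kN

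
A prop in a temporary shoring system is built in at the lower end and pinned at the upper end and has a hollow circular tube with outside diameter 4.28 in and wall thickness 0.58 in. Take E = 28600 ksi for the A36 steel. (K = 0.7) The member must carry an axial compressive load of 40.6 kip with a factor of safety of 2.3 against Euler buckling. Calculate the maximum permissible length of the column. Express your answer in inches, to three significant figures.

Inner diameter d_i = 4.28 − 2×0.58 = 3.120 in
I = π(d_o⁴ − d_i⁴)/64 = π(4.28⁴ − 3.120⁴)/64 = 11.82 in⁴
Required critical load P_cr = n·P = 2.3 × 40.6 = 93.38 kip = 9.338×10^4 lb
From P_cr = π²EI/(K·L)²:  L = (1/K)·√(π²EI/P_cr) = (1/0.7)·√(π²×2.86×10^7×11.82/9.338×10^4)
L = 270 in

L_max ≈ 270 in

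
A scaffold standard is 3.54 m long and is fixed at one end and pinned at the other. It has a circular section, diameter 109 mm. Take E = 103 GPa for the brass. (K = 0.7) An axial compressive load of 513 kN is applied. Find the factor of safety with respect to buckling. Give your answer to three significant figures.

I = πd⁴/64 = π×109⁴/64 = 6.929×10^6 mm⁴
I = 6.929×10^6 mm⁴ = 6.929×10^-6 m⁴
Effective length L_e = K·L = 0.7 × 3.54 = 2.478 m
P_cr = π²EI / L_e² = π² × 103×10⁹ × 6.929×10^-6 / 2.478² = 1.147×10^6 N
Factor of safety n = P_cr / P = 1147.1 / 513 = 2.24

n ≈ 2.24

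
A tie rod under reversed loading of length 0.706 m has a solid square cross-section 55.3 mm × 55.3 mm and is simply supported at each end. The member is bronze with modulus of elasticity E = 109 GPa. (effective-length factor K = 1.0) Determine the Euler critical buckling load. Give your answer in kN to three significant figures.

P_cr ≈ 1680 kN

I = a⁴/12 = 55.3⁴/12 = 7.793×10^5 mm⁴
I = 7.793×10^5 mm⁴ = 7.793×10^-7 m⁴
Effective length L_e = K·L = 1 × 0.706 = 0.7060 m
P_cr = π²EI / L_e² = π² × 109×10⁹ × 7.793×10^-7 / 0.7060² = 1.682×10^6 N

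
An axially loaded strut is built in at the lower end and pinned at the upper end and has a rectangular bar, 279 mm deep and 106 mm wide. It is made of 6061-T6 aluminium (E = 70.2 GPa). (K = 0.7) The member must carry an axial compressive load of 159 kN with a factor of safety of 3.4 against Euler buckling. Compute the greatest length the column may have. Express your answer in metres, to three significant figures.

L_max ≈ 8.51 m

Buckling occurs about the weak axis: I_min = h·b³/12 with b = 106 mm (the shorter side).
I_min = 279×106³/12 = 2.769×10^7 mm⁴
I = 2.769×10^-5 m⁴
Required critical load P_cr = n·P = 3.4 × 159 = 540.6 kN = 5.406×10^5 N
From P_cr = π²EI/(K·L)²:  L = (1/K)·√(π²EI/P_cr) = (1/0.7)·√(π²×7.02×10^10×2.769×10^-5/5.406×10^5)
L = 8.51 m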